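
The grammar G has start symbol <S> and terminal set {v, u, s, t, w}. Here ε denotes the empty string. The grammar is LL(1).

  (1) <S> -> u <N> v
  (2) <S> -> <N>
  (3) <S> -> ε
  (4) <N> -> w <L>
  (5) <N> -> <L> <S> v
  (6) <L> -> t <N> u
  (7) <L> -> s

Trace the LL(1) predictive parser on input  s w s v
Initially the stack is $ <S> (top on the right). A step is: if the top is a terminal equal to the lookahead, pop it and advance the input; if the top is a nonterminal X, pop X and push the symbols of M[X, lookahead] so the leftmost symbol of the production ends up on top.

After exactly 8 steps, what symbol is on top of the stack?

     Stack        Input      Action
  1  $ <S>        s w s v $  expand <S> -> <N>
  2  $ <N>        s w s v $  expand <N> -> <L> <S> v
  3  $ v <S> <L>  s w s v $  expand <L> -> s
  4  $ v <S> s    s w s v $  match s
  5  $ v <S>      w s v $    expand <S> -> <N>
  6  $ v <N>      w s v $    expand <N> -> w <L>
  7  $ v <L> w    w s v $    match w
  8  $ v <L>      s v $      expand <L> -> s
Stack after step 8: $ v s (top = s).

s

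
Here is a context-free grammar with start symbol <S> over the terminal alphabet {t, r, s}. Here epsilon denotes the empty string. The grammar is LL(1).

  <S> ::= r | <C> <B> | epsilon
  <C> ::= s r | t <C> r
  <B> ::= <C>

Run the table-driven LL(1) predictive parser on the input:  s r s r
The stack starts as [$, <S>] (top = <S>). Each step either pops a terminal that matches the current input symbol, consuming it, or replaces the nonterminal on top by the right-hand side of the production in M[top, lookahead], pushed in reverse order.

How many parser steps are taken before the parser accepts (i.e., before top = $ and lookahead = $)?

     Stack      Input      Action
  1  $ <S>      s r s r $  expand <S> ::= <C> <B>
  2  $ <B> <C>  s r s r $  expand <C> ::= s r
  3  $ <B> r s  s r s r $  match s
  4  $ <B> r    r s r $    match r
  5  $ <B>      s r $      expand <B> ::= <C>
  6  $ <C>      s r $      expand <C> ::= s r
  7  $ r s      s r $      match s
  8  $ r        r $        match r
Accept reached after 8 steps.

8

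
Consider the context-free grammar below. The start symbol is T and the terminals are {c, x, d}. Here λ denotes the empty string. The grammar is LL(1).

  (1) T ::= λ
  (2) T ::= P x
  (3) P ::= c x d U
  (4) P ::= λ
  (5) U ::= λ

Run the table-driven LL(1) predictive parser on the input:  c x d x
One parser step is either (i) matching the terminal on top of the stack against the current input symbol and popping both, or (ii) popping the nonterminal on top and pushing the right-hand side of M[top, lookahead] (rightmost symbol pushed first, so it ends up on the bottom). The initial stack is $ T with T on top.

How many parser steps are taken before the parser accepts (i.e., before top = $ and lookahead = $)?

     Stack        Input      Action
  1  $ T          c x d x $  expand T ::= P x
  2  $ x P        c x d x $  expand P ::= c x d U
  3  $ x U d x c  c x d x $  match c
  4  $ x U d x    x d x $    match x
  5  $ x U d      d x $      match d
  6  $ x U        x $        expand U ::= λ
  7  $ x          x $        match x
Accept reached after 7 steps.

7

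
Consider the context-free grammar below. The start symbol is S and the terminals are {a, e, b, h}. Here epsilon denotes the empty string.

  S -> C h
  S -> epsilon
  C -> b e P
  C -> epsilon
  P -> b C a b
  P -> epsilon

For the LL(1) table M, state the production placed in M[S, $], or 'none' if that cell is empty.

S -> epsilon

FIRST(C): from C->b e P we get {b}; from C->epsilon we get {epsilon}. So FIRST(C) = {epsilon, b}.
FIRST(P): from P->b C a b we get {b}; from P->epsilon we get {epsilon}. So FIRST(P) = {epsilon, b}.
FIRST(S): from S->C h we get {b, h}; from S->epsilon we get {epsilon}. So FIRST(S) = {epsilon, b, h}.
FOLLOW(S) includes $ since S is the start symbol.
FOLLOW(S): S appears on no right-hand side. Thus FOLLOW(S) = {$}.
For S -> C h: FIRST(C h) = {b, h}, so it goes in M[S, t] for t ∈ {b, h}.
For S -> epsilon: FIRST(epsilon) = {epsilon}, so it goes in M[S, t] for t ∈ {}; since epsilon ∈ FIRST, also for every t ∈ FOLLOW(S) = {$}.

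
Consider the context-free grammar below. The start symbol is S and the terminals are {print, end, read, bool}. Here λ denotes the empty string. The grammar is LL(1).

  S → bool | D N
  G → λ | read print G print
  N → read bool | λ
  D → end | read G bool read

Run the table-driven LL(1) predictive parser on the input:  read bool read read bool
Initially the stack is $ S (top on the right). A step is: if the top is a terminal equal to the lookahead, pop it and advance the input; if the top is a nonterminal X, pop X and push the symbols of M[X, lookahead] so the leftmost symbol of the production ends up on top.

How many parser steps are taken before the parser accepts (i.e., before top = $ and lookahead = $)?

     Stack                 Input                       Action
  1  $ S                   read bool read read bool $  expand S → D N
  2  $ N D                 read bool read read bool $  expand D → read G bool read
  3  $ N read bool G read  read bool read read bool $  match read
  4  $ N read bool G       bool read read bool $       expand G → λ
  5  $ N read bool         bool read read bool $       match bool
  6  $ N read              read read bool $            match read
  7  $ N                   read bool $                 expand N → read bool
  8  $ bool read           read bool $                 match read
  9  $ bool                bool $                      match bool
Accept reached after 9 steps.

9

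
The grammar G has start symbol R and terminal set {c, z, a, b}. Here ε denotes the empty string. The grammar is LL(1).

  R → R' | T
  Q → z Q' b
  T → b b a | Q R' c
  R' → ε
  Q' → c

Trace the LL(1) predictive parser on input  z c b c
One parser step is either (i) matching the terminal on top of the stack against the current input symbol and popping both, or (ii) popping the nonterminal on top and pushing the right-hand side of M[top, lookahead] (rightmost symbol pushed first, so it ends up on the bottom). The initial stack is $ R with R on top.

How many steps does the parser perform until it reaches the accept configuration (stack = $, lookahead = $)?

step 1: stack=$ R  input=z c b c $  — expand R → T
step 2: stack=$ T  input=z c b c $  — expand T → Q R' c
step 3: stack=$ c R' Q  input=z c b c $  — expand Q → z Q' b
step 4: stack=$ c R' b Q' z  input=z c b c $  — match z
step 5: stack=$ c R' b Q'  input=c b c $  — expand Q' → c
step 6: stack=$ c R' b c  input=c b c $  — match c
step 7: stack=$ c R' b  input=b c $  — match b
step 8: stack=$ c R'  input=c $  — expand R' → ε
step 9: stack=$ c  input=c $  — match c
Accept reached after 9 steps.

9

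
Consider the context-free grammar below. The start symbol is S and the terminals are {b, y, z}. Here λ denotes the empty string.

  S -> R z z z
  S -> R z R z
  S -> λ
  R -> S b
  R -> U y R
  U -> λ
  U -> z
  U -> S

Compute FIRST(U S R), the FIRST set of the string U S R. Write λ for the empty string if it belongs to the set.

{b, y, z}

FIRST(S) = {λ, b, y, z}  (via R z z z, R z R z)
FIRST(U) = {λ, b, y, z}  (via S)
FIRST(R) = {b, y, z}  (via S b, U y R)
FIRST(U S R): take FIRST of each symbol in turn, carrying on past any symbol whose FIRST contains λ; result {b, y, z}.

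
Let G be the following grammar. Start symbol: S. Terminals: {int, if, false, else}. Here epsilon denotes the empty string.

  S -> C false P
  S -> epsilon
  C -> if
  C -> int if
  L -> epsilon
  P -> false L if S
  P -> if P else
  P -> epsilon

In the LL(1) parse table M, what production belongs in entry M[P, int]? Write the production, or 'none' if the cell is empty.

none

FIRST(C) = {if, int}
FIRST(L) = {epsilon}
FIRST(P) = {epsilon, false, if}
FIRST(S) = {epsilon, if, int}  (via C false P)
FOLLOW(S) includes $ since S is the start symbol.
FOLLOW(S): in P->false L if S, the suffix after S is empty, so FOLLOW(S) ⊇ FOLLOW(P) = {$, else}. Thus FOLLOW(S) = {$, else}.
FOLLOW(P): in S->C false P, the suffix after P is empty, so FOLLOW(P) ⊇ FOLLOW(S) = {$, else}; in P->if P else, P is followed by else with FIRST {else}. Thus FOLLOW(P) = {$, else}.
For P -> false L if S: FIRST(false L if S) = {false}, so it goes in M[P, t] for t ∈ {false}.
For P -> if P else: FIRST(if P else) = {if}, so it goes in M[P, t] for t ∈ {if}.
For P -> epsilon: FIRST(epsilon) = {epsilon}, so it goes in M[P, t] for t ∈ {}; since epsilon ∈ FIRST, also for every t ∈ FOLLOW(P) = {$, else}.
None of these place a production in M[P, int].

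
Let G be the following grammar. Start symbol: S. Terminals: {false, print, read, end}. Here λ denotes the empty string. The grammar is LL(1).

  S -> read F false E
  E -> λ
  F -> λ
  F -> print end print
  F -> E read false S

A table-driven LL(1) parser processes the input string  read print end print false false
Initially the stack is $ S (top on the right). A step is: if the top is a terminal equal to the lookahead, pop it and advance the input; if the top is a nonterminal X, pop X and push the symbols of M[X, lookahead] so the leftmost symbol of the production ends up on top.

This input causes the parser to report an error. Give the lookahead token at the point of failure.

false

step 1: stack=$ S  input=read print end print false false $  — expand S -> read F false E
step 2: stack=$ E false F read  input=read print end print false false $  — match read
step 3: stack=$ E false F  input=print end print false false $  — expand F -> print end print
step 4: stack=$ E false print end print  input=print end print false false $  — match print
step 5: stack=$ E false print end  input=end print false false $  — match end
step 6: stack=$ E false print  input=print false false $  — match print
step 7: stack=$ E false  input=false false $  — match false
step 8: stack=$ E  input=false $  — expand E -> λ
step 9: stack=$  input=false $  — error: stack empty but input remains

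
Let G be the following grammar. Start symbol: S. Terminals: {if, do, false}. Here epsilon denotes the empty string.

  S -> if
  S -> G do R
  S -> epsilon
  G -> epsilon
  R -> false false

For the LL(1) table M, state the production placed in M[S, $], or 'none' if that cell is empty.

FIRST(G): from G->epsilon we get {epsilon}. So FIRST(G) = {epsilon}.
FIRST(R): from R->false false we get {false}. So FIRST(R) = {false}.
FIRST(S): from S->if we get {if}; from S->G do R we get {do}; from S->epsilon we get {epsilon}. So FIRST(S) = {epsilon, do, if}.
FOLLOW(S) includes $ since S is the start symbol.
FOLLOW(S): S appears on no right-hand side. Thus FOLLOW(S) = {$}.
For S -> if: FIRST(if) = {if}, so it goes in M[S, t] for t ∈ {if}.
For S -> G do R: FIRST(G do R) = {do}, so it goes in M[S, t] for t ∈ {do}.
For S -> epsilon: FIRST(epsilon) = {epsilon}, so it goes in M[S, t] for t ∈ {}; since epsilon ∈ FIRST, also for every t ∈ FOLLOW(S) = {$}.

S -> epsilon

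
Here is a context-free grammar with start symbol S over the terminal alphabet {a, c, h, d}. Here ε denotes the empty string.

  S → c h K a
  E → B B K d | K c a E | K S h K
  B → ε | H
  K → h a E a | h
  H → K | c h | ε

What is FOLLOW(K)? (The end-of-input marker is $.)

{a, c, d, h}

FIRST(S) = {c}
FIRST(K) = {h}
FIRST(H) = {ε, c, h}  (via K)
FIRST(B) = {ε, c, h}  (via H)
FIRST(E) = {c, h}  (via B B K d, K c a E, K S h K)
FOLLOW(S) includes $ since S is the start symbol.
FOLLOW(S): in E→K S h K, S is followed by h K with FIRST {h}. Thus FOLLOW(S) = {$, h}.
FOLLOW(E): in E→K c a E, the suffix after E is empty (adds nothing new); in K→h a E a, E is followed by a with FIRST {a}. Thus FOLLOW(E) = {a}.
FOLLOW(B): in E→B B K d (occurrence 1), B is followed by B K d with FIRST {c, h}; in E→B B K d (occurrence 2), B is followed by K d with FIRST {h}. Thus FOLLOW(B) = {c, h}.
FOLLOW(H): in B→H, the suffix after H is empty, so FOLLOW(H) ⊇ FOLLOW(B) = {c, h}. Thus FOLLOW(H) = {c, h}.
FOLLOW(K): in S→c h K a, K is followed by a with FIRST {a}; in E→B B K d, K is followed by d with FIRST {d}; in E→K c a E, K is followed by c a E with FIRST {c}; in E→K S h K (occurrence 1), K is followed by S h K with FIRST {c}; in E→K S h K (occurrence 2), the suffix after K is empty, so FOLLOW(K) ⊇ FOLLOW(E) = {a}; in H→K, the suffix after K is empty, so FOLLOW(K) ⊇ FOLLOW(H) = {c, h}. Thus FOLLOW(K) = {a, c, d, h}.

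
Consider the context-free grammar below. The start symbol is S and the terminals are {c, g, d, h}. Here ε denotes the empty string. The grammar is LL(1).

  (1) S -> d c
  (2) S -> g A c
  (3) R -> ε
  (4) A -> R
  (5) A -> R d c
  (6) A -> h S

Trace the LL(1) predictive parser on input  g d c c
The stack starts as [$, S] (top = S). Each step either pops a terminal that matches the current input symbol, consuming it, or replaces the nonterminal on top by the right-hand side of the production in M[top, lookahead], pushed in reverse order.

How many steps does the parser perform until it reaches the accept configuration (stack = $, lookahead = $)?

7

step 1: stack=$ S  input=g d c c $  — expand S -> g A c
step 2: stack=$ c A g  input=g d c c $  — match g
step 3: stack=$ c A  input=d c c $  — expand A -> R d c
step 4: stack=$ c c d R  input=d c c $  — expand R -> ε
step 5: stack=$ c c d  input=d c c $  — match d
step 6: stack=$ c c  input=c c $  — match c
step 7: stack=$ c  input=c $  — match c
Accept reached after 7 steps.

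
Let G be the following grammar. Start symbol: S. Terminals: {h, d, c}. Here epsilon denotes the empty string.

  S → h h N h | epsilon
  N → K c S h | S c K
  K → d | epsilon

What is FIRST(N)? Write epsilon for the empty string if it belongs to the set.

{c, d, h}

FIRST(S): from S→h h N h we get {h}; from S→epsilon we get {epsilon}. So FIRST(S) = {epsilon, h}.
FIRST(K): from K→d we get {d}; from K→epsilon we get {epsilon}. So FIRST(K) = {epsilon, d}.
FIRST(N): from N→K c S h we get {c, d}; from N→S c K we get {c, h}. So FIRST(N) = {c, d, h}.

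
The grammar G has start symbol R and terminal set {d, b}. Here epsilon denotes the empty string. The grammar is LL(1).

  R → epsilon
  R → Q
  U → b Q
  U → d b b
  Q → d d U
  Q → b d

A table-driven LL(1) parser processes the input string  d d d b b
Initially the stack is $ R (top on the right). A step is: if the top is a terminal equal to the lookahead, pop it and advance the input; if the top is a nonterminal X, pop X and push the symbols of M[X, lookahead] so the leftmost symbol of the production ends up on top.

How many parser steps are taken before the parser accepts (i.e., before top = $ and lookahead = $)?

     Stack    Input        Action
  1  $ R      d d d b b $  expand R → Q
  2  $ Q      d d d b b $  expand Q → d d U
  3  $ U d d  d d d b b $  match d
  4  $ U d    d d b b $    match d
  5  $ U      d b b $      expand U → d b b
  6  $ b b d  d b b $      match d
  7  $ b b    b b $        match b
  8  $ b      b $          match b
Accept reached after 8 steps.

8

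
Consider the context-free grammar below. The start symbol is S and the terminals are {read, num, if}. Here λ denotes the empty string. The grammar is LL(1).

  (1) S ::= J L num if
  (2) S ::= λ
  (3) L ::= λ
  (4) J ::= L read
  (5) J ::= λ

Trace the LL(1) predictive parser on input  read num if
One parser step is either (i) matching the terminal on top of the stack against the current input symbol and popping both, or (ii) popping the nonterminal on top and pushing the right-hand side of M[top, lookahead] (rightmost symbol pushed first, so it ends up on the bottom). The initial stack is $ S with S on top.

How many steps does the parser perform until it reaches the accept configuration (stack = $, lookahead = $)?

step 1: stack=$ S  input=read num if $  — expand S ::= J L num if
step 2: stack=$ if num L J  input=read num if $  — expand J ::= L read
step 3: stack=$ if num L read L  input=read num if $  — expand L ::= λ
step 4: stack=$ if num L read  input=read num if $  — match read
step 5: stack=$ if num L  input=num if $  — expand L ::= λ
step 6: stack=$ if num  input=num if $  — match num
step 7: stack=$ if  input=if $  — match if
Accept reached after 7 steps.

7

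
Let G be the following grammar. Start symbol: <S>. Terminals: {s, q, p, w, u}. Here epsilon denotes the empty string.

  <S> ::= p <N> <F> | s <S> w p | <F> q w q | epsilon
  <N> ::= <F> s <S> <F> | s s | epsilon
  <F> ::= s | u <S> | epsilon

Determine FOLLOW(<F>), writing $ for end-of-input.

{$, q, s, u, w}

FIRST(<F>): from <F>::=s we get {s}; from <F>::=u <S> we get {u}; from <F>::=epsilon we get {epsilon}. So FIRST(<F>) = {epsilon, s, u}.
FIRST(<S>): from <S>::=p <N> <F> we get {p}; from <S>::=s <S> w p we get {s}; from <S>::=<F> q w q we get {q, s, u}; from <S>::=epsilon we get {epsilon}. So FIRST(<S>) = {epsilon, p, q, s, u}.
FIRST(<N>): from <N>::=<F> s <S> <F> we get {s, u}; from <N>::=s s we get {s}; from <N>::=epsilon we get {epsilon}. So FIRST(<N>) = {epsilon, s, u}.
FOLLOW(<S>) includes $ since <S> is the start symbol.
FOLLOW(<S>): in <S>::=s <S> w p, <S> is followed by w p with FIRST {w}; in <N>::=<F> s <S> <F>, <S> is followed by <F> with FIRST {epsilon, s, u}; in <N>::=<F> s <S> <F>, the suffix after <S> is nullable, so FOLLOW(<S>) ⊇ FOLLOW(<N>) = {$, q, s, u, w}; in <F>::=u <S>, the suffix after <S> is empty, so FOLLOW(<S>) ⊇ FOLLOW(<F>) = {$, q, s, u, w}. Thus FOLLOW(<S>) = {$, q, s, u, w}.
FOLLOW(<N>): in <S>::=p <N> <F>, <N> is followed by <F> with FIRST {epsilon, s, u}; in <S>::=p <N> <F>, the suffix after <N> is nullable, so FOLLOW(<N>) ⊇ FOLLOW(<S>) = {$, q, s, u, w}. Thus FOLLOW(<N>) = {$, q, s, u, w}.
FOLLOW(<F>): in <S>::=p <N> <F>, the suffix after <F> is empty, so FOLLOW(<F>) ⊇ FOLLOW(<S>) = {$, q, s, u, w}; in <S>::=<F> q w q, <F> is followed by q w q with FIRST {q}; in <N>::=<F> s <S> <F> (occurrence 1), <F> is followed by s <S> <F> with FIRST {s}; in <N>::=<F> s <S> <F> (occurrence 2), the suffix after <F> is empty, so FOLLOW(<F>) ⊇ FOLLOW(<N>) = {$, q, s, u, w}. Thus FOLLOW(<F>) = {$, q, s, u, w}.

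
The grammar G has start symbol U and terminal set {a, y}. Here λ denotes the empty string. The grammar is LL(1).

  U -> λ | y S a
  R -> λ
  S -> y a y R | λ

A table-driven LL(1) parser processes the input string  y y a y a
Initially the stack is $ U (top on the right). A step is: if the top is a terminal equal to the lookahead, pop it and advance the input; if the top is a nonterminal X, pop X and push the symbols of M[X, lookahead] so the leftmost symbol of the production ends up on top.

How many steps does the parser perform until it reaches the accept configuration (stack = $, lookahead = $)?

step 1: stack=$ U  input=y y a y a $  — expand U -> y S a
step 2: stack=$ a S y  input=y y a y a $  — match y
step 3: stack=$ a S  input=y a y a $  — expand S -> y a y R
step 4: stack=$ a R y a y  input=y a y a $  — match y
step 5: stack=$ a R y a  input=a y a $  — match a
step 6: stack=$ a R y  input=y a $  — match y
step 7: stack=$ a R  input=a $  — expand R -> λ
step 8: stack=$ a  input=a $  — match a
Accept reached after 8 steps.

8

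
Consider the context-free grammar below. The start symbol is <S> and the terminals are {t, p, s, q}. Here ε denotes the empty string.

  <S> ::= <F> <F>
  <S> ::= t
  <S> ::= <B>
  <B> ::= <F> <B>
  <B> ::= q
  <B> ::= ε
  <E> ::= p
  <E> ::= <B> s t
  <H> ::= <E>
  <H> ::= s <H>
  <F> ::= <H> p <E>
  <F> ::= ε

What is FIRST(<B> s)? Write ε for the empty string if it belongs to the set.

FIRST(<S>): from <S>::=<F> <F> we get {ε, p, q, s}; from <S>::=t we get {t}; from <S>::=<B> we get {ε, p, q, s}. So FIRST(<S>) = {ε, p, q, s, t}.
FIRST(<B>): from <B>::=<F> <B> we get {ε, p, q, s}; from <B>::=q we get {q}; from <B>::=ε we get {ε}. So FIRST(<B>) = {ε, p, q, s}.
FIRST(<E>): from <E>::=p we get {p}; from <E>::=<B> s t we get {p, q, s}. So FIRST(<E>) = {p, q, s}.
FIRST(<H>): from <H>::=<E> we get {p, q, s}; from <H>::=s <H> we get {s}. So FIRST(<H>) = {p, q, s}.
FIRST(<F>): from <F>::=<H> p <E> we get {p, q, s}; from <F>::=ε we get {ε}. So FIRST(<F>) = {ε, p, q, s}.
FIRST(<B> s): take FIRST of each symbol in turn, carrying on past any symbol whose FIRST contains ε; result {p, q, s}.

{p, q, s}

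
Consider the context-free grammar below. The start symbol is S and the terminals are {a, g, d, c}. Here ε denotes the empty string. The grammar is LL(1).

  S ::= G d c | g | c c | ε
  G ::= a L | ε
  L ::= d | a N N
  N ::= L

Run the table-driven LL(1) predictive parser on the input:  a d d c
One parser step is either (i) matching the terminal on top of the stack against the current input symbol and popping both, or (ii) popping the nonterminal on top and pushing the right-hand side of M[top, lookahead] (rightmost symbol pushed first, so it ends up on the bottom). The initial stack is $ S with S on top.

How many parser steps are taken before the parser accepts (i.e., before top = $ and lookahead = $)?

     Stack      Input      Action
  1  $ S        a d d c $  expand S ::= G d c
  2  $ c d G    a d d c $  expand G ::= a L
  3  $ c d L a  a d d c $  match a
  4  $ c d L    d d c $    expand L ::= d
  5  $ c d d    d d c $    match d
  6  $ c d      d c $      match d
  7  $ c        c $        match c
Accept reached after 7 steps.

7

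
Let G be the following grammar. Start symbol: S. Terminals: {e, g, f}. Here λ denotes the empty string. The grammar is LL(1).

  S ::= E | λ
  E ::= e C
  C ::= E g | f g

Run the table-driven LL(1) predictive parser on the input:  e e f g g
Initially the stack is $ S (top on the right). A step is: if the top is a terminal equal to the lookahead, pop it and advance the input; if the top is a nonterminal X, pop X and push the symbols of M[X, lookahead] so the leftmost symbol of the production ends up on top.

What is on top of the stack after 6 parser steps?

C

step 1: stack=$ S  input=e e f g g $  — expand S ::= E
step 2: stack=$ E  input=e e f g g $  — expand E ::= e C
step 3: stack=$ C e  input=e e f g g $  — match e
step 4: stack=$ C  input=e f g g $  — expand C ::= E g
step 5: stack=$ g E  input=e f g g $  — expand E ::= e C
step 6: stack=$ g C e  input=e f g g $  — match e
Stack after step 6: $ g C (top = C).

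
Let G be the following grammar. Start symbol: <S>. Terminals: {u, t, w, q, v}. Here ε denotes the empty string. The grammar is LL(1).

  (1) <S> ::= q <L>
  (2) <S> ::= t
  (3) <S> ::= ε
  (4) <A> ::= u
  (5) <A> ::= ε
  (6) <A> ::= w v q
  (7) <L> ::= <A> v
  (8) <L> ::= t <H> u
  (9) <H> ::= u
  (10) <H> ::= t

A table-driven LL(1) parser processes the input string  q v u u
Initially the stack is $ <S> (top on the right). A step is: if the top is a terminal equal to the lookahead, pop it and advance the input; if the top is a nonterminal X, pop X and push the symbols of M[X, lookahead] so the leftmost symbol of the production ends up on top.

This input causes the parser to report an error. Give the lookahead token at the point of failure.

u

     Stack    Input      Action
  1  $ <S>    q v u u $  expand <S> ::= q <L>
  2  $ <L> q  q v u u $  match q
  3  $ <L>    v u u $    expand <L> ::= <A> v
  4  $ v <A>  v u u $    expand <A> ::= ε
  5  $ v      v u u $    match v
  6  $        u u $      error: stack empty but input remains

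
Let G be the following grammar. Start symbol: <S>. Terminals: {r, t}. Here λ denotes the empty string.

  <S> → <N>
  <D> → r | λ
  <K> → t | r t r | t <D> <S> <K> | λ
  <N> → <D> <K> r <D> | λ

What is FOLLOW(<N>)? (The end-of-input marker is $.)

FIRST(<D>) = {λ, r}
FIRST(<K>) = {λ, r, t}
FIRST(<N>) = {λ, r, t}  (via <D> <K> r <D>)
FIRST(<S>) = {λ, r, t}  (via <N>)
FOLLOW(<S>) includes $ since <S> is the start symbol.
FOLLOW(<K>): in <K>→t <D> <S> <K>, the suffix after <K> is empty (adds nothing new); in <N>→<D> <K> r <D>, <K> is followed by r <D> with FIRST {r}. Thus FOLLOW(<K>) = {r}.
FOLLOW(<S>): in <K>→t <D> <S> <K>, <S> is followed by <K> with FIRST {λ, r, t}; in <K>→t <D> <S> <K>, the suffix after <S> is nullable, so FOLLOW(<S>) ⊇ FOLLOW(<K>) = {r}. Thus FOLLOW(<S>) = {$, r, t}.
FOLLOW(<N>): in <S>→<N>, the suffix after <N> is empty, so FOLLOW(<N>) ⊇ FOLLOW(<S>) = {$, r, t}. Thus FOLLOW(<N>) = {$, r, t}.
FOLLOW(<D>): in <K>→t <D> <S> <K>, <D> is followed by <S> <K> with FIRST {λ, r, t}; in <K>→t <D> <S> <K>, the suffix after <D> is nullable, so FOLLOW(<D>) ⊇ FOLLOW(<K>) = {r}; in <N>→<D> <K> r <D> (occurrence 1), <D> is followed by <K> r <D> with FIRST {r, t}; in <N>→<D> <K> r <D> (occurrence 2), the suffix after <D> is empty, so FOLLOW(<D>) ⊇ FOLLOW(<N>) = {$, r, t}. Thus FOLLOW(<D>) = {$, r, t}.

{$, r, t}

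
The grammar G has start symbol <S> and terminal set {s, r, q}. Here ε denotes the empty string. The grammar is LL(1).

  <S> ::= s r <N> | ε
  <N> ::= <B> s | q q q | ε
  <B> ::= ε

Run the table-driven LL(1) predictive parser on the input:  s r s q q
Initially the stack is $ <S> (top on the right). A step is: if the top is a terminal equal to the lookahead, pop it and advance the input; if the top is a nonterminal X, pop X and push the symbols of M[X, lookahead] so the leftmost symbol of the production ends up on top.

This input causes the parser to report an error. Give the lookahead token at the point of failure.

q

     Stack      Input        Action
  1  $ <S>      s r s q q $  expand <S> ::= s r <N>
  2  $ <N> r s  s r s q q $  match s
  3  $ <N> r    r s q q $    match r
  4  $ <N>      s q q $      expand <N> ::= <B> s
  5  $ s <B>    s q q $      expand <B> ::= ε
  6  $ s        s q q $      match s
  7  $          q q $        error: stack empty but input remains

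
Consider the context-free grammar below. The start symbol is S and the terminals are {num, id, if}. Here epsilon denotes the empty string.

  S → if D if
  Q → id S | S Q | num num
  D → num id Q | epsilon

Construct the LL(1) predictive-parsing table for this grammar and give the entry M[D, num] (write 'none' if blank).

FIRST(S): from S→if D if we get {if}. So FIRST(S) = {if}.
FIRST(D): from D→num id Q we get {num}; from D→epsilon we get {epsilon}. So FIRST(D) = {epsilon, num}.
FIRST(Q): from Q→id S we get {id}; from Q→S Q we get {if}; from Q→num num we get {num}. So FIRST(Q) = {id, if, num}.
FOLLOW(S) includes $ since S is the start symbol.
FOLLOW(D): in S→if D if, D is followed by if with FIRST {if}. Thus FOLLOW(D) = {if}.
For D → num id Q: FIRST(num id Q) = {num}, so it goes in M[D, t] for t ∈ {num}.
For D → epsilon: FIRST(epsilon) = {epsilon}, so it goes in M[D, t] for t ∈ {}; since epsilon ∈ FIRST, also for every t ∈ FOLLOW(D) = {if}.

D → num id Q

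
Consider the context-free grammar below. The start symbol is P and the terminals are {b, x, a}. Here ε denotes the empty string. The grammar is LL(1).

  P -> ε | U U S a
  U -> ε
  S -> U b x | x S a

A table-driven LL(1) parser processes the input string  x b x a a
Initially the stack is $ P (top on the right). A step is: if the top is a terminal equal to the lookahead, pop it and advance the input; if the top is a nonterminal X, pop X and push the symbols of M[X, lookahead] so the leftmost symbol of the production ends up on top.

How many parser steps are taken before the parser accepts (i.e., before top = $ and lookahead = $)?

11

step 1: stack=$ P  input=x b x a a $  — expand P -> U U S a
step 2: stack=$ a S U U  input=x b x a a $  — expand U -> ε
step 3: stack=$ a S U  input=x b x a a $  — expand U -> ε
step 4: stack=$ a S  input=x b x a a $  — expand S -> x S a
step 5: stack=$ a a S x  input=x b x a a $  — match x
step 6: stack=$ a a S  input=b x a a $  — expand S -> U b x
step 7: stack=$ a a x b U  input=b x a a $  — expand U -> ε
step 8: stack=$ a a x b  input=b x a a $  — match b
step 9: stack=$ a a x  input=x a a $  — match x
step 10: stack=$ a a  input=a a $  — match a
step 11: stack=$ a  input=a $  — match a
Accept reached after 11 steps.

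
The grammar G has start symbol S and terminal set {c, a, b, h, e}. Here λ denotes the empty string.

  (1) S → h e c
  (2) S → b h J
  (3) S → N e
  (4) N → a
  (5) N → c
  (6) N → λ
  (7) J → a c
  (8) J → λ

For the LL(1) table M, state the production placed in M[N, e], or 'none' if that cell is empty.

FIRST(N): from N→a we get {a}; from N→c we get {c}; from N→λ we get {λ}. So FIRST(N) = {λ, a, c}.
FIRST(J): from J→a c we get {a}; from J→λ we get {λ}. So FIRST(J) = {λ, a}.
FIRST(S): from S→h e c we get {h}; from S→b h J we get {b}; from S→N e we get {a, c, e}. So FIRST(S) = {a, b, c, e, h}.
FOLLOW(S) includes $ since S is the start symbol.
FOLLOW(N): in S→N e, N is followed by e with FIRST {e}. Thus FOLLOW(N) = {e}.
For N → a: FIRST(a) = {a}, so it goes in M[N, t] for t ∈ {a}.
For N → c: FIRST(c) = {c}, so it goes in M[N, t] for t ∈ {c}.
For N → λ: FIRST(λ) = {λ}, so it goes in M[N, t] for t ∈ {}; since λ ∈ FIRST, also for every t ∈ FOLLOW(N) = {e}.

N → λ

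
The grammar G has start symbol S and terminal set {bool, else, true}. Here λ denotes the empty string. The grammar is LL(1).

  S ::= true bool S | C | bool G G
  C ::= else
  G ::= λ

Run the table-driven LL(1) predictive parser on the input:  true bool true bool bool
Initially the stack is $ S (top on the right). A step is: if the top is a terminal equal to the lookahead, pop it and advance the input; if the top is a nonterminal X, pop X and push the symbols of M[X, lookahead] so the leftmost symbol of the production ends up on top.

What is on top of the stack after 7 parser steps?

bool

     Stack          Input                       Action
  1  $ S            true bool true bool bool $  expand S ::= true bool S
  2  $ S bool true  true bool true bool bool $  match true
  3  $ S bool       bool true bool bool $       match bool
  4  $ S            true bool bool $            expand S ::= true bool S
  5  $ S bool true  true bool bool $            match true
  6  $ S bool       bool bool $                 match bool
  7  $ S            bool $                      expand S ::= bool G G
Stack after step 7: $ G G bool (top = bool).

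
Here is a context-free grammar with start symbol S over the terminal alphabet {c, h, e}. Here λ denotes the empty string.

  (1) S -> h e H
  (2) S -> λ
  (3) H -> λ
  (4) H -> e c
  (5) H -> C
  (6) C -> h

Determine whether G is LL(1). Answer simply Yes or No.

FIRST(S) = {λ, h}
FIRST(H) = {λ, e, h}
FIRST(C) = {h}
FOLLOW(S) = {$}
FOLLOW(H) = {$}
FOLLOW(C) = {$}
Each cell of M receives at most one production.

Yes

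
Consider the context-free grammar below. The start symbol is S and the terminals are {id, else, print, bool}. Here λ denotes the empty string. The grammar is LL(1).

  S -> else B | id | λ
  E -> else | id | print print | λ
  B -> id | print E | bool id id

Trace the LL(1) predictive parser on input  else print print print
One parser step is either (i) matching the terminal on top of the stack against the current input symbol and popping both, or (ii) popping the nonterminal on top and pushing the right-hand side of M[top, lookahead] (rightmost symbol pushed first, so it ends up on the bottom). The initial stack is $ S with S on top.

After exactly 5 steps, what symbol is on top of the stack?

step 1: stack=$ S  input=else print print print $  — expand S -> else B
step 2: stack=$ B else  input=else print print print $  — match else
step 3: stack=$ B  input=print print print $  — expand B -> print E
step 4: stack=$ E print  input=print print print $  — match print
step 5: stack=$ E  input=print print $  — expand E -> print print
Stack after step 5: $ print print (top = print).

print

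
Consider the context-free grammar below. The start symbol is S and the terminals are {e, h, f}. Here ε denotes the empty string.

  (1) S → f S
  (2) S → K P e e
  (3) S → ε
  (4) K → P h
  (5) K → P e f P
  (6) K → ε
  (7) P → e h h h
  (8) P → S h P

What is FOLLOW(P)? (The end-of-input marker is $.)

{e, f, h}

FIRST(S) = {ε, e, f, h}  (via K P e e)
FIRST(P) = {e, f, h}  (via S h P)
FIRST(K) = {ε, e, f, h}  (via P h, P e f P)
FOLLOW(S) includes $ since S is the start symbol.
FOLLOW(S): in S→f S, the suffix after S is empty (adds nothing new); in P→S h P, S is followed by h P with FIRST {h}. Thus FOLLOW(S) = {$, h}.
FOLLOW(K): in S→K P e e, K is followed by P e e with FIRST {e, f, h}. Thus FOLLOW(K) = {e, f, h}.
FOLLOW(P): in S→K P e e, P is followed by e e with FIRST {e}; in K→P h, P is followed by h with FIRST {h}; in K→P e f P (occurrence 1), P is followed by e f P with FIRST {e}; in K→P e f P (occurrence 2), the suffix after P is empty, so FOLLOW(P) ⊇ FOLLOW(K) = {e, f, h}; in P→S h P, the suffix after P is empty (adds nothing new). Thus FOLLOW(P) = {e, f, h}.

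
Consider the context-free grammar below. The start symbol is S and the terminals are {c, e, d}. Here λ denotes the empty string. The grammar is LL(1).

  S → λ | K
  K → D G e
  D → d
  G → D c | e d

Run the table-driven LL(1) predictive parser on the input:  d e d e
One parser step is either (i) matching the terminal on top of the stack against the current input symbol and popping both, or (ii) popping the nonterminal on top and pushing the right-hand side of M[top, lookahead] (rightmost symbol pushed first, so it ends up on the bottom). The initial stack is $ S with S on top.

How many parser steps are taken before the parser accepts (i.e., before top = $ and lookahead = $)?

step 1: stack=$ S  input=d e d e $  — expand S → K
step 2: stack=$ K  input=d e d e $  — expand K → D G e
step 3: stack=$ e G D  input=d e d e $  — expand D → d
step 4: stack=$ e G d  input=d e d e $  — match d
step 5: stack=$ e G  input=e d e $  — expand G → e d
step 6: stack=$ e d e  input=e d e $  — match e
step 7: stack=$ e d  input=d e $  — match d
step 8: stack=$ e  input=e $  — match e
Accept reached after 8 steps.

8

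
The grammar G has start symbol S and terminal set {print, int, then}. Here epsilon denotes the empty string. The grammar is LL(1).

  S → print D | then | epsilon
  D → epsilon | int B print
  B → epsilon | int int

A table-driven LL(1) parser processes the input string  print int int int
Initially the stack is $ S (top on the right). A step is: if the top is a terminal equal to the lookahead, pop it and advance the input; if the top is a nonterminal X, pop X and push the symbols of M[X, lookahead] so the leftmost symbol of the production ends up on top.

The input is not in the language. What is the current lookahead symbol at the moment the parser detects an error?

     Stack            Input                Action
  1  $ S              print int int int $  expand S → print D
  2  $ D print        print int int int $  match print
  3  $ D              int int int $        expand D → int B print
  4  $ print B int    int int int $        match int
  5  $ print B        int int $            expand B → int int
  6  $ print int int  int int $            match int
  7  $ print int      int $                match int
  8  $ print          $                    error: top is terminal print but lookahead is $

$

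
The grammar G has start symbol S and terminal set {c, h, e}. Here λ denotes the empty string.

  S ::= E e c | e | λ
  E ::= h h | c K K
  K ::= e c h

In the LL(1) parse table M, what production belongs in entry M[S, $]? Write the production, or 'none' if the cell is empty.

FIRST(E) = {c, h}
FIRST(K) = {e}
FIRST(S) = {λ, c, e, h}  (via E e c)
FOLLOW(S) includes $ since S is the start symbol.
FOLLOW(S): S appears on no right-hand side. Thus FOLLOW(S) = {$}.
For S ::= E e c: FIRST(E e c) = {c, h}, so it goes in M[S, t] for t ∈ {c, h}.
For S ::= e: FIRST(e) = {e}, so it goes in M[S, t] for t ∈ {e}.
For S ::= λ: FIRST(λ) = {λ}, so it goes in M[S, t] for t ∈ {}; since λ ∈ FIRST, also for every t ∈ FOLLOW(S) = {$}.

S ::= λ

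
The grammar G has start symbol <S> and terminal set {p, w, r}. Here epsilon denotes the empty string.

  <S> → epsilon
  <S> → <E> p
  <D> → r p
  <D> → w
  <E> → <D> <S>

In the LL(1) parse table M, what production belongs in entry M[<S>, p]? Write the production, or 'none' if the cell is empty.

<S> → epsilon

FIRST(<D>) = {r, w}
FIRST(<E>) = {r, w}  (via <D> <S>)
FIRST(<S>) = {epsilon, r, w}  (via <E> p)
FOLLOW(<S>) includes $ since <S> is the start symbol.
FOLLOW(<E>): in <S>→<E> p, <E> is followed by p with FIRST {p}. Thus FOLLOW(<E>) = {p}.
FOLLOW(<S>): in <E>→<D> <S>, the suffix after <S> is empty, so FOLLOW(<S>) ⊇ FOLLOW(<E>) = {p}. Thus FOLLOW(<S>) = {$, p}.
For <S> → epsilon: FIRST(epsilon) = {epsilon}, so it goes in M[<S>, t] for t ∈ {}; since epsilon ∈ FIRST, also for every t ∈ FOLLOW(<S>) = {$, p}.
For <S> → <E> p: FIRST(<E> p) = {r, w}, so it goes in M[<S>, t] for t ∈ {r, w}.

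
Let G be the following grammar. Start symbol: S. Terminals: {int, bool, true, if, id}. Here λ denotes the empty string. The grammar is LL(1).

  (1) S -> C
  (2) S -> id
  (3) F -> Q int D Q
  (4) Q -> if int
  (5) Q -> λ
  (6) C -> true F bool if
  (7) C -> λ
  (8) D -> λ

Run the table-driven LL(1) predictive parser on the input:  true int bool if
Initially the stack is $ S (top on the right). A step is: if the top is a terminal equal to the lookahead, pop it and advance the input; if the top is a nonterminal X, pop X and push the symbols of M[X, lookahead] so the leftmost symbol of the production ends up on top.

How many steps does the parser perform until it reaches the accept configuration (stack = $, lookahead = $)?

      Stack                Input               Action
   1  $ S                  true int bool if $  expand S -> C
   2  $ C                  true int bool if $  expand C -> true F bool if
   3  $ if bool F true     true int bool if $  match true
   4  $ if bool F          int bool if $       expand F -> Q int D Q
   5  $ if bool Q D int Q  int bool if $       expand Q -> λ
   6  $ if bool Q D int    int bool if $       match int
   7  $ if bool Q D        bool if $           expand D -> λ
   8  $ if bool Q          bool if $           expand Q -> λ
   9  $ if bool            bool if $           match bool
  10  $ if                 if $                match if
Accept reached after 10 steps.

10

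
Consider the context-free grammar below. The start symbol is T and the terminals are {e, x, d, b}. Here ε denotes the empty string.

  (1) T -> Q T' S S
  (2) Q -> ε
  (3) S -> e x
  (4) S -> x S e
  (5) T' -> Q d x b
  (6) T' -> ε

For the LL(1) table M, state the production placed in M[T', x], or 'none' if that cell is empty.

FIRST(Q): from Q->ε we get {ε}. So FIRST(Q) = {ε}.
FIRST(S): from S->e x we get {e}; from S->x S e we get {x}. So FIRST(S) = {e, x}.
FIRST(T'): from T'->Q d x b we get {d}; from T'->ε we get {ε}. So FIRST(T') = {ε, d}.
FIRST(T): from T->Q T' S S we get {d, e, x}. So FIRST(T) = {d, e, x}.
FOLLOW(T) includes $ since T is the start symbol.
FOLLOW(T'): in T->Q T' S S, T' is followed by S S with FIRST {e, x}. Thus FOLLOW(T') = {e, x}.
For T' -> Q d x b: FIRST(Q d x b) = {d}, so it goes in M[T', t] for t ∈ {d}.
For T' -> ε: FIRST(ε) = {ε}, so it goes in M[T', t] for t ∈ {}; since ε ∈ FIRST, also for every t ∈ FOLLOW(T') = {e, x}.

T' -> ε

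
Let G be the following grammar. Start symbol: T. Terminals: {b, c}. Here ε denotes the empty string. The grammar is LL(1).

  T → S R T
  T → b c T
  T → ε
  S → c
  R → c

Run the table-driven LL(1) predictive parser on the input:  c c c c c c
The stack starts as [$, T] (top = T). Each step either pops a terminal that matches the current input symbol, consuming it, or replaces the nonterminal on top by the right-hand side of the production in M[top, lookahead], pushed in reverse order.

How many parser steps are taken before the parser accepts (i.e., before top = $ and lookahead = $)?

step 1: stack=$ T  input=c c c c c c $  — expand T → S R T
step 2: stack=$ T R S  input=c c c c c c $  — expand S → c
step 3: stack=$ T R c  input=c c c c c c $  — match c
step 4: stack=$ T R  input=c c c c c $  — expand R → c
step 5: stack=$ T c  input=c c c c c $  — match c
step 6: stack=$ T  input=c c c c $  — expand T → S R T
step 7: stack=$ T R S  input=c c c c $  — expand S → c
step 8: stack=$ T R c  input=c c c c $  — match c
step 9: stack=$ T R  input=c c c $  — expand R → c
step 10: stack=$ T c  input=c c c $  — match c
step 11: stack=$ T  input=c c $  — expand T → S R T
step 12: stack=$ T R S  input=c c $  — expand S → c
step 13: stack=$ T R c  input=c c $  — match c
step 14: stack=$ T R  input=c $  — expand R → c
step 15: stack=$ T c  input=c $  — match c
step 16: stack=$ T  input=$  — expand T → ε
Accept reached after 16 steps.

16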